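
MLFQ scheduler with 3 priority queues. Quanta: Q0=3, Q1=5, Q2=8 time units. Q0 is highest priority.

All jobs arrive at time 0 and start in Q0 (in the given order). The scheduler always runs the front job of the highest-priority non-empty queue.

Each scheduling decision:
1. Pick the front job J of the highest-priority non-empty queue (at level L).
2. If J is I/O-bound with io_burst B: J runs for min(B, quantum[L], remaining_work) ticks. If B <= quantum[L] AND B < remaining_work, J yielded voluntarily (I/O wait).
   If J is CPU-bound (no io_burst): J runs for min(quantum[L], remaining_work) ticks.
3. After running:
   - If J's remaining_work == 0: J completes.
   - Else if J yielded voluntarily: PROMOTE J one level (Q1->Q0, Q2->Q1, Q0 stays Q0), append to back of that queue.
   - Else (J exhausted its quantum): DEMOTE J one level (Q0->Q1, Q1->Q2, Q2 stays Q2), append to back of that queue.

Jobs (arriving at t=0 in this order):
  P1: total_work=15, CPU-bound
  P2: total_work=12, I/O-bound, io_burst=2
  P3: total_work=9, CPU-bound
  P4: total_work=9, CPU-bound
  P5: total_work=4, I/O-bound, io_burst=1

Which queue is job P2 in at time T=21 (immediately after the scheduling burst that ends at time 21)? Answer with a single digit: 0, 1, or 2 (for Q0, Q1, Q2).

Answer: 0

Derivation:
t=0-3: P1@Q0 runs 3, rem=12, quantum used, demote→Q1. Q0=[P2,P3,P4,P5] Q1=[P1] Q2=[]
t=3-5: P2@Q0 runs 2, rem=10, I/O yield, promote→Q0. Q0=[P3,P4,P5,P2] Q1=[P1] Q2=[]
t=5-8: P3@Q0 runs 3, rem=6, quantum used, demote→Q1. Q0=[P4,P5,P2] Q1=[P1,P3] Q2=[]
t=8-11: P4@Q0 runs 3, rem=6, quantum used, demote→Q1. Q0=[P5,P2] Q1=[P1,P3,P4] Q2=[]
t=11-12: P5@Q0 runs 1, rem=3, I/O yield, promote→Q0. Q0=[P2,P5] Q1=[P1,P3,P4] Q2=[]
t=12-14: P2@Q0 runs 2, rem=8, I/O yield, promote→Q0. Q0=[P5,P2] Q1=[P1,P3,P4] Q2=[]
t=14-15: P5@Q0 runs 1, rem=2, I/O yield, promote→Q0. Q0=[P2,P5] Q1=[P1,P3,P4] Q2=[]
t=15-17: P2@Q0 runs 2, rem=6, I/O yield, promote→Q0. Q0=[P5,P2] Q1=[P1,P3,P4] Q2=[]
t=17-18: P5@Q0 runs 1, rem=1, I/O yield, promote→Q0. Q0=[P2,P5] Q1=[P1,P3,P4] Q2=[]
t=18-20: P2@Q0 runs 2, rem=4, I/O yield, promote→Q0. Q0=[P5,P2] Q1=[P1,P3,P4] Q2=[]
t=20-21: P5@Q0 runs 1, rem=0, completes. Q0=[P2] Q1=[P1,P3,P4] Q2=[]
t=21-23: P2@Q0 runs 2, rem=2, I/O yield, promote→Q0. Q0=[P2] Q1=[P1,P3,P4] Q2=[]
t=23-25: P2@Q0 runs 2, rem=0, completes. Q0=[] Q1=[P1,P3,P4] Q2=[]
t=25-30: P1@Q1 runs 5, rem=7, quantum used, demote→Q2. Q0=[] Q1=[P3,P4] Q2=[P1]
t=30-35: P3@Q1 runs 5, rem=1, quantum used, demote→Q2. Q0=[] Q1=[P4] Q2=[P1,P3]
t=35-40: P4@Q1 runs 5, rem=1, quantum used, demote→Q2. Q0=[] Q1=[] Q2=[P1,P3,P4]
t=40-47: P1@Q2 runs 7, rem=0, completes. Q0=[] Q1=[] Q2=[P3,P4]
t=47-48: P3@Q2 runs 1, rem=0, completes. Q0=[] Q1=[] Q2=[P4]
t=48-49: P4@Q2 runs 1, rem=0, completes. Q0=[] Q1=[] Q2=[]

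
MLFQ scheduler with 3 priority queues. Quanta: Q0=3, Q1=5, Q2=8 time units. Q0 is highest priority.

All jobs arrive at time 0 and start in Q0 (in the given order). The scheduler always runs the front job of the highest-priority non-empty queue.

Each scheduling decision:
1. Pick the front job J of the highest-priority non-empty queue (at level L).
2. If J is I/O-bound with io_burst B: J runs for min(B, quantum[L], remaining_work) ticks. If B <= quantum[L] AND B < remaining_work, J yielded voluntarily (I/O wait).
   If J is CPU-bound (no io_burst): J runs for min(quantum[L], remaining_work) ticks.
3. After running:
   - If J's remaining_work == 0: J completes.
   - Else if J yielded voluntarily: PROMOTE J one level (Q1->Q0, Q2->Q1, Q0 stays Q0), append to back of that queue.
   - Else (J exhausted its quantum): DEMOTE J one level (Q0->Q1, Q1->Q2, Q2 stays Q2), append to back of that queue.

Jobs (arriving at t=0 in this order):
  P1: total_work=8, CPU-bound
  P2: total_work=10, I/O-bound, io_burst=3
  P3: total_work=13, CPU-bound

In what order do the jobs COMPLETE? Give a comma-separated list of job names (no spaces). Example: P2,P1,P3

Answer: P2,P1,P3

Derivation:
t=0-3: P1@Q0 runs 3, rem=5, quantum used, demote→Q1. Q0=[P2,P3] Q1=[P1] Q2=[]
t=3-6: P2@Q0 runs 3, rem=7, I/O yield, promote→Q0. Q0=[P3,P2] Q1=[P1] Q2=[]
t=6-9: P3@Q0 runs 3, rem=10, quantum used, demote→Q1. Q0=[P2] Q1=[P1,P3] Q2=[]
t=9-12: P2@Q0 runs 3, rem=4, I/O yield, promote→Q0. Q0=[P2] Q1=[P1,P3] Q2=[]
t=12-15: P2@Q0 runs 3, rem=1, I/O yield, promote→Q0. Q0=[P2] Q1=[P1,P3] Q2=[]
t=15-16: P2@Q0 runs 1, rem=0, completes. Q0=[] Q1=[P1,P3] Q2=[]
t=16-21: P1@Q1 runs 5, rem=0, completes. Q0=[] Q1=[P3] Q2=[]
t=21-26: P3@Q1 runs 5, rem=5, quantum used, demote→Q2. Q0=[] Q1=[] Q2=[P3]
t=26-31: P3@Q2 runs 5, rem=0, completes. Q0=[] Q1=[] Q2=[]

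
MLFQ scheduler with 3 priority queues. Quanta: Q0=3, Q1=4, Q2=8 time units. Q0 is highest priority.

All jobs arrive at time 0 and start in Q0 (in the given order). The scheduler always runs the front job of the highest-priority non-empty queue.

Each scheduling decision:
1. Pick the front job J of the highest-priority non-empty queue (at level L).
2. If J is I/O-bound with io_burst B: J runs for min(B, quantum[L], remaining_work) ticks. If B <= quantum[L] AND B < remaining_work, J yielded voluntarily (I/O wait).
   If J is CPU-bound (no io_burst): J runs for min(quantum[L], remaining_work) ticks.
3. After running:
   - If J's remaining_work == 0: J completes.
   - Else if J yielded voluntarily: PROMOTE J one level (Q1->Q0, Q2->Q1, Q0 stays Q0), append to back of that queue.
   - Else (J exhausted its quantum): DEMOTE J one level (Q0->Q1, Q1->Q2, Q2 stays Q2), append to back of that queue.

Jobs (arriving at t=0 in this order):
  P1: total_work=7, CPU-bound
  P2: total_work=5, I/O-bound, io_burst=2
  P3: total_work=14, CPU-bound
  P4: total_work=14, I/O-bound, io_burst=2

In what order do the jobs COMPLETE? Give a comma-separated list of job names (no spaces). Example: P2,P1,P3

t=0-3: P1@Q0 runs 3, rem=4, quantum used, demote→Q1. Q0=[P2,P3,P4] Q1=[P1] Q2=[]
t=3-5: P2@Q0 runs 2, rem=3, I/O yield, promote→Q0. Q0=[P3,P4,P2] Q1=[P1] Q2=[]
t=5-8: P3@Q0 runs 3, rem=11, quantum used, demote→Q1. Q0=[P4,P2] Q1=[P1,P3] Q2=[]
t=8-10: P4@Q0 runs 2, rem=12, I/O yield, promote→Q0. Q0=[P2,P4] Q1=[P1,P3] Q2=[]
t=10-12: P2@Q0 runs 2, rem=1, I/O yield, promote→Q0. Q0=[P4,P2] Q1=[P1,P3] Q2=[]
t=12-14: P4@Q0 runs 2, rem=10, I/O yield, promote→Q0. Q0=[P2,P4] Q1=[P1,P3] Q2=[]
t=14-15: P2@Q0 runs 1, rem=0, completes. Q0=[P4] Q1=[P1,P3] Q2=[]
t=15-17: P4@Q0 runs 2, rem=8, I/O yield, promote→Q0. Q0=[P4] Q1=[P1,P3] Q2=[]
t=17-19: P4@Q0 runs 2, rem=6, I/O yield, promote→Q0. Q0=[P4] Q1=[P1,P3] Q2=[]
t=19-21: P4@Q0 runs 2, rem=4, I/O yield, promote→Q0. Q0=[P4] Q1=[P1,P3] Q2=[]
t=21-23: P4@Q0 runs 2, rem=2, I/O yield, promote→Q0. Q0=[P4] Q1=[P1,P3] Q2=[]
t=23-25: P4@Q0 runs 2, rem=0, completes. Q0=[] Q1=[P1,P3] Q2=[]
t=25-29: P1@Q1 runs 4, rem=0, completes. Q0=[] Q1=[P3] Q2=[]
t=29-33: P3@Q1 runs 4, rem=7, quantum used, demote→Q2. Q0=[] Q1=[] Q2=[P3]
t=33-40: P3@Q2 runs 7, rem=0, completes. Q0=[] Q1=[] Q2=[]

Answer: P2,P4,P1,P3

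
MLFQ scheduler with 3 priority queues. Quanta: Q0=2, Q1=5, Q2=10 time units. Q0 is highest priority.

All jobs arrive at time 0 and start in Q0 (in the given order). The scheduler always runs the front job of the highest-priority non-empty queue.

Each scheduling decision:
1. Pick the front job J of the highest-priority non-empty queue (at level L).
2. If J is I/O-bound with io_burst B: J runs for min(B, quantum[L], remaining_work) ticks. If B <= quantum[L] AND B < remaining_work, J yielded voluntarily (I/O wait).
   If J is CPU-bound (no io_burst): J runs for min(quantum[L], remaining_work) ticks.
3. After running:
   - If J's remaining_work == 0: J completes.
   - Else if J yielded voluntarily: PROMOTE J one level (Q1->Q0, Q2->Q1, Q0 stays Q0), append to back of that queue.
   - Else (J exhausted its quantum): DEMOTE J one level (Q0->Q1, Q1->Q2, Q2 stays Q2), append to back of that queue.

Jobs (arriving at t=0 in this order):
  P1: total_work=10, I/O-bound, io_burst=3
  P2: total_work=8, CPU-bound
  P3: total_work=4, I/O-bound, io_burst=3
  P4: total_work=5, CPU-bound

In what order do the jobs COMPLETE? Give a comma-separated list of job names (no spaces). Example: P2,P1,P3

Answer: P3,P4,P1,P2

Derivation:
t=0-2: P1@Q0 runs 2, rem=8, quantum used, demote→Q1. Q0=[P2,P3,P4] Q1=[P1] Q2=[]
t=2-4: P2@Q0 runs 2, rem=6, quantum used, demote→Q1. Q0=[P3,P4] Q1=[P1,P2] Q2=[]
t=4-6: P3@Q0 runs 2, rem=2, quantum used, demote→Q1. Q0=[P4] Q1=[P1,P2,P3] Q2=[]
t=6-8: P4@Q0 runs 2, rem=3, quantum used, demote→Q1. Q0=[] Q1=[P1,P2,P3,P4] Q2=[]
t=8-11: P1@Q1 runs 3, rem=5, I/O yield, promote→Q0. Q0=[P1] Q1=[P2,P3,P4] Q2=[]
t=11-13: P1@Q0 runs 2, rem=3, quantum used, demote→Q1. Q0=[] Q1=[P2,P3,P4,P1] Q2=[]
t=13-18: P2@Q1 runs 5, rem=1, quantum used, demote→Q2. Q0=[] Q1=[P3,P4,P1] Q2=[P2]
t=18-20: P3@Q1 runs 2, rem=0, completes. Q0=[] Q1=[P4,P1] Q2=[P2]
t=20-23: P4@Q1 runs 3, rem=0, completes. Q0=[] Q1=[P1] Q2=[P2]
t=23-26: P1@Q1 runs 3, rem=0, completes. Q0=[] Q1=[] Q2=[P2]
t=26-27: P2@Q2 runs 1, rem=0, completes. Q0=[] Q1=[] Q2=[]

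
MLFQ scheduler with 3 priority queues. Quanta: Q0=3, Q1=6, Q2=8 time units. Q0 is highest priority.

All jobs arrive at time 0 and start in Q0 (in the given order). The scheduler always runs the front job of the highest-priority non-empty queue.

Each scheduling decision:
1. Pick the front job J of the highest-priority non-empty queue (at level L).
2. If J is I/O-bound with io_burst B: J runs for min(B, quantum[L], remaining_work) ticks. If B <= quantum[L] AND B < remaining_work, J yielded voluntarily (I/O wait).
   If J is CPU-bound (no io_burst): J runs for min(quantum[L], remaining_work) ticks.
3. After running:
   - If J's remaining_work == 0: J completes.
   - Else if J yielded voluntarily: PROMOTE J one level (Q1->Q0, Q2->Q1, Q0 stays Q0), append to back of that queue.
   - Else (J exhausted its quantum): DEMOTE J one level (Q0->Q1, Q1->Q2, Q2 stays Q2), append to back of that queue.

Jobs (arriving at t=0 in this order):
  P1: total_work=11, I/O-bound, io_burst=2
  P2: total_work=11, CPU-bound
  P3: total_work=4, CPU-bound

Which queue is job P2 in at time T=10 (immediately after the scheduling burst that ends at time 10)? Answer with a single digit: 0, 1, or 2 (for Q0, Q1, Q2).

Answer: 1

Derivation:
t=0-2: P1@Q0 runs 2, rem=9, I/O yield, promote→Q0. Q0=[P2,P3,P1] Q1=[] Q2=[]
t=2-5: P2@Q0 runs 3, rem=8, quantum used, demote→Q1. Q0=[P3,P1] Q1=[P2] Q2=[]
t=5-8: P3@Q0 runs 3, rem=1, quantum used, demote→Q1. Q0=[P1] Q1=[P2,P3] Q2=[]
t=8-10: P1@Q0 runs 2, rem=7, I/O yield, promote→Q0. Q0=[P1] Q1=[P2,P3] Q2=[]
t=10-12: P1@Q0 runs 2, rem=5, I/O yield, promote→Q0. Q0=[P1] Q1=[P2,P3] Q2=[]
t=12-14: P1@Q0 runs 2, rem=3, I/O yield, promote→Q0. Q0=[P1] Q1=[P2,P3] Q2=[]
t=14-16: P1@Q0 runs 2, rem=1, I/O yield, promote→Q0. Q0=[P1] Q1=[P2,P3] Q2=[]
t=16-17: P1@Q0 runs 1, rem=0, completes. Q0=[] Q1=[P2,P3] Q2=[]
t=17-23: P2@Q1 runs 6, rem=2, quantum used, demote→Q2. Q0=[] Q1=[P3] Q2=[P2]
t=23-24: P3@Q1 runs 1, rem=0, completes. Q0=[] Q1=[] Q2=[P2]
t=24-26: P2@Q2 runs 2, rem=0, completes. Q0=[] Q1=[] Q2=[]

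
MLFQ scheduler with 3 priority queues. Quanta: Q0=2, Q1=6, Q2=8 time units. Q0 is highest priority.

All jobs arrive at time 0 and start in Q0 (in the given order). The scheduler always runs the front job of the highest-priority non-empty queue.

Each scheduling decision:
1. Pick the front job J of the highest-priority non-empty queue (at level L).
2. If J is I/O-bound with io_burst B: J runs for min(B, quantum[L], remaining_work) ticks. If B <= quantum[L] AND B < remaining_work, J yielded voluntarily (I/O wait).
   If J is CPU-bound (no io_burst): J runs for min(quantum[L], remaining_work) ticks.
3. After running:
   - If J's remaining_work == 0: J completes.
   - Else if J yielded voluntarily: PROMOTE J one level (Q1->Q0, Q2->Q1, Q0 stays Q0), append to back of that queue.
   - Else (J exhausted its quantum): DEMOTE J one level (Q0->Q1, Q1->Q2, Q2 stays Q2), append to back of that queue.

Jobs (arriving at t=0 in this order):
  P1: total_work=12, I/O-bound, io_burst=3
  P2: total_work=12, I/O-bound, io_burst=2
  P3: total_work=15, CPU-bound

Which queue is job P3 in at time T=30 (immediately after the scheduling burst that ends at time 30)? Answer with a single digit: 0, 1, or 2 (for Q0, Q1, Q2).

Answer: 2

Derivation:
t=0-2: P1@Q0 runs 2, rem=10, quantum used, demote→Q1. Q0=[P2,P3] Q1=[P1] Q2=[]
t=2-4: P2@Q0 runs 2, rem=10, I/O yield, promote→Q0. Q0=[P3,P2] Q1=[P1] Q2=[]
t=4-6: P3@Q0 runs 2, rem=13, quantum used, demote→Q1. Q0=[P2] Q1=[P1,P3] Q2=[]
t=6-8: P2@Q0 runs 2, rem=8, I/O yield, promote→Q0. Q0=[P2] Q1=[P1,P3] Q2=[]
t=8-10: P2@Q0 runs 2, rem=6, I/O yield, promote→Q0. Q0=[P2] Q1=[P1,P3] Q2=[]
t=10-12: P2@Q0 runs 2, rem=4, I/O yield, promote→Q0. Q0=[P2] Q1=[P1,P3] Q2=[]
t=12-14: P2@Q0 runs 2, rem=2, I/O yield, promote→Q0. Q0=[P2] Q1=[P1,P3] Q2=[]
t=14-16: P2@Q0 runs 2, rem=0, completes. Q0=[] Q1=[P1,P3] Q2=[]
t=16-19: P1@Q1 runs 3, rem=7, I/O yield, promote→Q0. Q0=[P1] Q1=[P3] Q2=[]
t=19-21: P1@Q0 runs 2, rem=5, quantum used, demote→Q1. Q0=[] Q1=[P3,P1] Q2=[]
t=21-27: P3@Q1 runs 6, rem=7, quantum used, demote→Q2. Q0=[] Q1=[P1] Q2=[P3]
t=27-30: P1@Q1 runs 3, rem=2, I/O yield, promote→Q0. Q0=[P1] Q1=[] Q2=[P3]
t=30-32: P1@Q0 runs 2, rem=0, completes. Q0=[] Q1=[] Q2=[P3]
t=32-39: P3@Q2 runs 7, rem=0, completes. Q0=[] Q1=[] Q2=[]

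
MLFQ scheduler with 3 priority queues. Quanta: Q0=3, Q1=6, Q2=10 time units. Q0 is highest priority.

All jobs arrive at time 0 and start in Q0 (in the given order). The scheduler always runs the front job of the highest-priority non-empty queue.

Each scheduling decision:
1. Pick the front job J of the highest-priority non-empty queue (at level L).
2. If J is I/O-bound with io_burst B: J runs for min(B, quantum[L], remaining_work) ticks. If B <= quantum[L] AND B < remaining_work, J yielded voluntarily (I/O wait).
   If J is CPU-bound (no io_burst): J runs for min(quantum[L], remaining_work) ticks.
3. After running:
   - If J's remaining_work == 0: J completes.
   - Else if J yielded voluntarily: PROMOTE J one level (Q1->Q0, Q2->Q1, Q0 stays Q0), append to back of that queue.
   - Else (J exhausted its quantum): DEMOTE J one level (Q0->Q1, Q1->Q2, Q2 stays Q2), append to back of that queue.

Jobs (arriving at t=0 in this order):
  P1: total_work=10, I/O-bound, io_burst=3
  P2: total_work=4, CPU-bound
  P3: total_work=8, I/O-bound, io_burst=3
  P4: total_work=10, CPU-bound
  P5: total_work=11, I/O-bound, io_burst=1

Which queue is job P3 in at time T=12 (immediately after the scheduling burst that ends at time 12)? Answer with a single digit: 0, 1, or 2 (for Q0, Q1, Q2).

t=0-3: P1@Q0 runs 3, rem=7, I/O yield, promote→Q0. Q0=[P2,P3,P4,P5,P1] Q1=[] Q2=[]
t=3-6: P2@Q0 runs 3, rem=1, quantum used, demote→Q1. Q0=[P3,P4,P5,P1] Q1=[P2] Q2=[]
t=6-9: P3@Q0 runs 3, rem=5, I/O yield, promote→Q0. Q0=[P4,P5,P1,P3] Q1=[P2] Q2=[]
t=9-12: P4@Q0 runs 3, rem=7, quantum used, demote→Q1. Q0=[P5,P1,P3] Q1=[P2,P4] Q2=[]
t=12-13: P5@Q0 runs 1, rem=10, I/O yield, promote→Q0. Q0=[P1,P3,P5] Q1=[P2,P4] Q2=[]
t=13-16: P1@Q0 runs 3, rem=4, I/O yield, promote→Q0. Q0=[P3,P5,P1] Q1=[P2,P4] Q2=[]
t=16-19: P3@Q0 runs 3, rem=2, I/O yield, promote→Q0. Q0=[P5,P1,P3] Q1=[P2,P4] Q2=[]
t=19-20: P5@Q0 runs 1, rem=9, I/O yield, promote→Q0. Q0=[P1,P3,P5] Q1=[P2,P4] Q2=[]
t=20-23: P1@Q0 runs 3, rem=1, I/O yield, promote→Q0. Q0=[P3,P5,P1] Q1=[P2,P4] Q2=[]
t=23-25: P3@Q0 runs 2, rem=0, completes. Q0=[P5,P1] Q1=[P2,P4] Q2=[]
t=25-26: P5@Q0 runs 1, rem=8, I/O yield, promote→Q0. Q0=[P1,P5] Q1=[P2,P4] Q2=[]
t=26-27: P1@Q0 runs 1, rem=0, completes. Q0=[P5] Q1=[P2,P4] Q2=[]
t=27-28: P5@Q0 runs 1, rem=7, I/O yield, promote→Q0. Q0=[P5] Q1=[P2,P4] Q2=[]
t=28-29: P5@Q0 runs 1, rem=6, I/O yield, promote→Q0. Q0=[P5] Q1=[P2,P4] Q2=[]
t=29-30: P5@Q0 runs 1, rem=5, I/O yield, promote→Q0. Q0=[P5] Q1=[P2,P4] Q2=[]
t=30-31: P5@Q0 runs 1, rem=4, I/O yield, promote→Q0. Q0=[P5] Q1=[P2,P4] Q2=[]
t=31-32: P5@Q0 runs 1, rem=3, I/O yield, promote→Q0. Q0=[P5] Q1=[P2,P4] Q2=[]
t=32-33: P5@Q0 runs 1, rem=2, I/O yield, promote→Q0. Q0=[P5] Q1=[P2,P4] Q2=[]
t=33-34: P5@Q0 runs 1, rem=1, I/O yield, promote→Q0. Q0=[P5] Q1=[P2,P4] Q2=[]
t=34-35: P5@Q0 runs 1, rem=0, completes. Q0=[] Q1=[P2,P4] Q2=[]
t=35-36: P2@Q1 runs 1, rem=0, completes. Q0=[] Q1=[P4] Q2=[]
t=36-42: P4@Q1 runs 6, rem=1, quantum used, demote→Q2. Q0=[] Q1=[] Q2=[P4]
t=42-43: P4@Q2 runs 1, rem=0, completes. Q0=[] Q1=[] Q2=[]

Answer: 0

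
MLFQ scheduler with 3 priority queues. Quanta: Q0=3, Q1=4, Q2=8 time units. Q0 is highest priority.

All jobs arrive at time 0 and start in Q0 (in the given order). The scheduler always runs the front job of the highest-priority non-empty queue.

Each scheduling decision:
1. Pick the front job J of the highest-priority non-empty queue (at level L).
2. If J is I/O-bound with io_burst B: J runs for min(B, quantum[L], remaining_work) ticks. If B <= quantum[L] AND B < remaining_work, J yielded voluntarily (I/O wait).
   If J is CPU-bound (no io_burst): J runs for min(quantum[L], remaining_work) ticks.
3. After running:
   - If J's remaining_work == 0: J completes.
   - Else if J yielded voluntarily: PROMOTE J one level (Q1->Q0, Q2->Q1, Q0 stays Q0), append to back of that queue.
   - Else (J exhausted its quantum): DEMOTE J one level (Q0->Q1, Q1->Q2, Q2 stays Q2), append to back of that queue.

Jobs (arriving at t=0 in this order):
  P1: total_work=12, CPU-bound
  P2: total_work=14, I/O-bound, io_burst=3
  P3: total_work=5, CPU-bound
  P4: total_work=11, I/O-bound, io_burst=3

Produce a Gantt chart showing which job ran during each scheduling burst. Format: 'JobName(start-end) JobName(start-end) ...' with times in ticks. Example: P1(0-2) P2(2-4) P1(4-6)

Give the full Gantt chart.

Answer: P1(0-3) P2(3-6) P3(6-9) P4(9-12) P2(12-15) P4(15-18) P2(18-21) P4(21-24) P2(24-27) P4(27-29) P2(29-31) P1(31-35) P3(35-37) P1(37-42)

Derivation:
t=0-3: P1@Q0 runs 3, rem=9, quantum used, demote→Q1. Q0=[P2,P3,P4] Q1=[P1] Q2=[]
t=3-6: P2@Q0 runs 3, rem=11, I/O yield, promote→Q0. Q0=[P3,P4,P2] Q1=[P1] Q2=[]
t=6-9: P3@Q0 runs 3, rem=2, quantum used, demote→Q1. Q0=[P4,P2] Q1=[P1,P3] Q2=[]
t=9-12: P4@Q0 runs 3, rem=8, I/O yield, promote→Q0. Q0=[P2,P4] Q1=[P1,P3] Q2=[]
t=12-15: P2@Q0 runs 3, rem=8, I/O yield, promote→Q0. Q0=[P4,P2] Q1=[P1,P3] Q2=[]
t=15-18: P4@Q0 runs 3, rem=5, I/O yield, promote→Q0. Q0=[P2,P4] Q1=[P1,P3] Q2=[]
t=18-21: P2@Q0 runs 3, rem=5, I/O yield, promote→Q0. Q0=[P4,P2] Q1=[P1,P3] Q2=[]
t=21-24: P4@Q0 runs 3, rem=2, I/O yield, promote→Q0. Q0=[P2,P4] Q1=[P1,P3] Q2=[]
t=24-27: P2@Q0 runs 3, rem=2, I/O yield, promote→Q0. Q0=[P4,P2] Q1=[P1,P3] Q2=[]
t=27-29: P4@Q0 runs 2, rem=0, completes. Q0=[P2] Q1=[P1,P3] Q2=[]
t=29-31: P2@Q0 runs 2, rem=0, completes. Q0=[] Q1=[P1,P3] Q2=[]
t=31-35: P1@Q1 runs 4, rem=5, quantum used, demote→Q2. Q0=[] Q1=[P3] Q2=[P1]
t=35-37: P3@Q1 runs 2, rem=0, completes. Q0=[] Q1=[] Q2=[P1]
t=37-42: P1@Q2 runs 5, rem=0, completes. Q0=[] Q1=[] Q2=[]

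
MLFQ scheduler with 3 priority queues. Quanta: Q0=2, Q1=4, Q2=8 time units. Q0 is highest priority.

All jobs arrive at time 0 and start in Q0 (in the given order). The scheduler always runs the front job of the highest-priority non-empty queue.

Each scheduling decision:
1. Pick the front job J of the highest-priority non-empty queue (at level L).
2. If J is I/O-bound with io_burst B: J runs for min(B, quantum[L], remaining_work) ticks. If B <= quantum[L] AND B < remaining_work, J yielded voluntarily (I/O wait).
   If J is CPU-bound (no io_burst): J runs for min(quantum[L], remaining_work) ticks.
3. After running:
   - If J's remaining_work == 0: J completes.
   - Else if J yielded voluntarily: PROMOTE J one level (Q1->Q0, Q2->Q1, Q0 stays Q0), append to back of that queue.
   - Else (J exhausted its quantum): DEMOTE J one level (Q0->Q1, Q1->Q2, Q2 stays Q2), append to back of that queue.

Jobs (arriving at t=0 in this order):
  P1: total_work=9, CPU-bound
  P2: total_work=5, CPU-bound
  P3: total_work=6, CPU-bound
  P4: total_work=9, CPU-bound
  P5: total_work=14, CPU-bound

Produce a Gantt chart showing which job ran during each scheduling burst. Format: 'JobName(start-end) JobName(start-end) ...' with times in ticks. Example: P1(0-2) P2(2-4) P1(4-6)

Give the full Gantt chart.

Answer: P1(0-2) P2(2-4) P3(4-6) P4(6-8) P5(8-10) P1(10-14) P2(14-17) P3(17-21) P4(21-25) P5(25-29) P1(29-32) P4(32-35) P5(35-43)

Derivation:
t=0-2: P1@Q0 runs 2, rem=7, quantum used, demote→Q1. Q0=[P2,P3,P4,P5] Q1=[P1] Q2=[]
t=2-4: P2@Q0 runs 2, rem=3, quantum used, demote→Q1. Q0=[P3,P4,P5] Q1=[P1,P2] Q2=[]
t=4-6: P3@Q0 runs 2, rem=4, quantum used, demote→Q1. Q0=[P4,P5] Q1=[P1,P2,P3] Q2=[]
t=6-8: P4@Q0 runs 2, rem=7, quantum used, demote→Q1. Q0=[P5] Q1=[P1,P2,P3,P4] Q2=[]
t=8-10: P5@Q0 runs 2, rem=12, quantum used, demote→Q1. Q0=[] Q1=[P1,P2,P3,P4,P5] Q2=[]
t=10-14: P1@Q1 runs 4, rem=3, quantum used, demote→Q2. Q0=[] Q1=[P2,P3,P4,P5] Q2=[P1]
t=14-17: P2@Q1 runs 3, rem=0, completes. Q0=[] Q1=[P3,P4,P5] Q2=[P1]
t=17-21: P3@Q1 runs 4, rem=0, completes. Q0=[] Q1=[P4,P5] Q2=[P1]
t=21-25: P4@Q1 runs 4, rem=3, quantum used, demote→Q2. Q0=[] Q1=[P5] Q2=[P1,P4]
t=25-29: P5@Q1 runs 4, rem=8, quantum used, demote→Q2. Q0=[] Q1=[] Q2=[P1,P4,P5]
t=29-32: P1@Q2 runs 3, rem=0, completes. Q0=[] Q1=[] Q2=[P4,P5]
t=32-35: P4@Q2 runs 3, rem=0, completes. Q0=[] Q1=[] Q2=[P5]
t=35-43: P5@Q2 runs 8, rem=0, completes. Q0=[] Q1=[] Q2=[]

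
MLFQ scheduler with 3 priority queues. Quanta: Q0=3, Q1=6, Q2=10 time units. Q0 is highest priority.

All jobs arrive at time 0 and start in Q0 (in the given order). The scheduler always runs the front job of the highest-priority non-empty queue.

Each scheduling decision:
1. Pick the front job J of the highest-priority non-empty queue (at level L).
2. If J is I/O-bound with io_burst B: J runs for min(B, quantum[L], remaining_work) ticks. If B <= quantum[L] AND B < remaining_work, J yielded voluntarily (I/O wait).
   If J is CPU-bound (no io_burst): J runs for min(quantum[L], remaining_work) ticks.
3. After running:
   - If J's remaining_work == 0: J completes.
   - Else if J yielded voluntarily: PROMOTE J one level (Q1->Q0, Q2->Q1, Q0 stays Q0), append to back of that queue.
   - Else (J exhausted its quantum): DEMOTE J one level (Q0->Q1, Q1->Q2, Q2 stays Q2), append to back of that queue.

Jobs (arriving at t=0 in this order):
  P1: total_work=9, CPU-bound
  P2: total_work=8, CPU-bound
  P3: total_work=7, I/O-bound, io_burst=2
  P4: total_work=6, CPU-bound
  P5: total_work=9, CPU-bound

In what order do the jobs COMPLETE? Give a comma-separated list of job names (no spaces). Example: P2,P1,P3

t=0-3: P1@Q0 runs 3, rem=6, quantum used, demote→Q1. Q0=[P2,P3,P4,P5] Q1=[P1] Q2=[]
t=3-6: P2@Q0 runs 3, rem=5, quantum used, demote→Q1. Q0=[P3,P4,P5] Q1=[P1,P2] Q2=[]
t=6-8: P3@Q0 runs 2, rem=5, I/O yield, promote→Q0. Q0=[P4,P5,P3] Q1=[P1,P2] Q2=[]
t=8-11: P4@Q0 runs 3, rem=3, quantum used, demote→Q1. Q0=[P5,P3] Q1=[P1,P2,P4] Q2=[]
t=11-14: P5@Q0 runs 3, rem=6, quantum used, demote→Q1. Q0=[P3] Q1=[P1,P2,P4,P5] Q2=[]
t=14-16: P3@Q0 runs 2, rem=3, I/O yield, promote→Q0. Q0=[P3] Q1=[P1,P2,P4,P5] Q2=[]
t=16-18: P3@Q0 runs 2, rem=1, I/O yield, promote→Q0. Q0=[P3] Q1=[P1,P2,P4,P5] Q2=[]
t=18-19: P3@Q0 runs 1, rem=0, completes. Q0=[] Q1=[P1,P2,P4,P5] Q2=[]
t=19-25: P1@Q1 runs 6, rem=0, completes. Q0=[] Q1=[P2,P4,P5] Q2=[]
t=25-30: P2@Q1 runs 5, rem=0, completes. Q0=[] Q1=[P4,P5] Q2=[]
t=30-33: P4@Q1 runs 3, rem=0, completes. Q0=[] Q1=[P5] Q2=[]
t=33-39: P5@Q1 runs 6, rem=0, completes. Q0=[] Q1=[] Q2=[]

Answer: P3,P1,P2,P4,P5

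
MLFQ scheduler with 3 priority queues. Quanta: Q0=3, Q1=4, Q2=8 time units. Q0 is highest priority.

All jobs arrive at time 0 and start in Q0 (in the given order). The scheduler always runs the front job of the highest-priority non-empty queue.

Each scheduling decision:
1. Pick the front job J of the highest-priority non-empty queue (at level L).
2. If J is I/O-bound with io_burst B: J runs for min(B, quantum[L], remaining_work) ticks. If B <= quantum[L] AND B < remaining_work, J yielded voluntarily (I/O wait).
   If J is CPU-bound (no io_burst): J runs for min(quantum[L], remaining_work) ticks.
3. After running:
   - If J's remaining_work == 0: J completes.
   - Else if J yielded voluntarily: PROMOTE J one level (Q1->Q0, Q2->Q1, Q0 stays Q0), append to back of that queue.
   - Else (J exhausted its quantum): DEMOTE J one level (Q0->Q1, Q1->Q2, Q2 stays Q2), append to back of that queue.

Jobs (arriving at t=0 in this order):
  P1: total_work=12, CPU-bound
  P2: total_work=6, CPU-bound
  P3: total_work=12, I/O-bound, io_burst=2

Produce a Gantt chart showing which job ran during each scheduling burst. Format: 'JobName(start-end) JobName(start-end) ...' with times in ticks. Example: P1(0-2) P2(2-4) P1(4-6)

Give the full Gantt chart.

Answer: P1(0-3) P2(3-6) P3(6-8) P3(8-10) P3(10-12) P3(12-14) P3(14-16) P3(16-18) P1(18-22) P2(22-25) P1(25-30)

Derivation:
t=0-3: P1@Q0 runs 3, rem=9, quantum used, demote→Q1. Q0=[P2,P3] Q1=[P1] Q2=[]
t=3-6: P2@Q0 runs 3, rem=3, quantum used, demote→Q1. Q0=[P3] Q1=[P1,P2] Q2=[]
t=6-8: P3@Q0 runs 2, rem=10, I/O yield, promote→Q0. Q0=[P3] Q1=[P1,P2] Q2=[]
t=8-10: P3@Q0 runs 2, rem=8, I/O yield, promote→Q0. Q0=[P3] Q1=[P1,P2] Q2=[]
t=10-12: P3@Q0 runs 2, rem=6, I/O yield, promote→Q0. Q0=[P3] Q1=[P1,P2] Q2=[]
t=12-14: P3@Q0 runs 2, rem=4, I/O yield, promote→Q0. Q0=[P3] Q1=[P1,P2] Q2=[]
t=14-16: P3@Q0 runs 2, rem=2, I/O yield, promote→Q0. Q0=[P3] Q1=[P1,P2] Q2=[]
t=16-18: P3@Q0 runs 2, rem=0, completes. Q0=[] Q1=[P1,P2] Q2=[]
t=18-22: P1@Q1 runs 4, rem=5, quantum used, demote→Q2. Q0=[] Q1=[P2] Q2=[P1]
t=22-25: P2@Q1 runs 3, rem=0, completes. Q0=[] Q1=[] Q2=[P1]
t=25-30: P1@Q2 runs 5, rem=0, completes. Q0=[] Q1=[] Q2=[]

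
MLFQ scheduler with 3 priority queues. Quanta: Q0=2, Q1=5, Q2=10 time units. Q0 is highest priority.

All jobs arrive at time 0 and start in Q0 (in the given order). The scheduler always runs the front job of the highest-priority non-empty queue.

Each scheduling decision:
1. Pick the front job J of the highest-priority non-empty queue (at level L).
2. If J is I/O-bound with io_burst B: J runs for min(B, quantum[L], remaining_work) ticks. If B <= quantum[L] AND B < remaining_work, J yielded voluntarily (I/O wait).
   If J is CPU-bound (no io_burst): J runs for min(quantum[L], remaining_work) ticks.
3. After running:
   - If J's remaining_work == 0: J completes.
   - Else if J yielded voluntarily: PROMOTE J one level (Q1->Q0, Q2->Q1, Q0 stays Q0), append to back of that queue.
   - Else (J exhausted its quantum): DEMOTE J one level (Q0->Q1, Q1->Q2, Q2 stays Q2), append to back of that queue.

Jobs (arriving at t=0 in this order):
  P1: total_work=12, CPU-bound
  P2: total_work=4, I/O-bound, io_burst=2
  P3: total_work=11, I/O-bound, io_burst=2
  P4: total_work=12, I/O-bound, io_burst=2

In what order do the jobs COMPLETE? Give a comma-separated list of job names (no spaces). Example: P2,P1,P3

t=0-2: P1@Q0 runs 2, rem=10, quantum used, demote→Q1. Q0=[P2,P3,P4] Q1=[P1] Q2=[]
t=2-4: P2@Q0 runs 2, rem=2, I/O yield, promote→Q0. Q0=[P3,P4,P2] Q1=[P1] Q2=[]
t=4-6: P3@Q0 runs 2, rem=9, I/O yield, promote→Q0. Q0=[P4,P2,P3] Q1=[P1] Q2=[]
t=6-8: P4@Q0 runs 2, rem=10, I/O yield, promote→Q0. Q0=[P2,P3,P4] Q1=[P1] Q2=[]
t=8-10: P2@Q0 runs 2, rem=0, completes. Q0=[P3,P4] Q1=[P1] Q2=[]
t=10-12: P3@Q0 runs 2, rem=7, I/O yield, promote→Q0. Q0=[P4,P3] Q1=[P1] Q2=[]
t=12-14: P4@Q0 runs 2, rem=8, I/O yield, promote→Q0. Q0=[P3,P4] Q1=[P1] Q2=[]
t=14-16: P3@Q0 runs 2, rem=5, I/O yield, promote→Q0. Q0=[P4,P3] Q1=[P1] Q2=[]
t=16-18: P4@Q0 runs 2, rem=6, I/O yield, promote→Q0. Q0=[P3,P4] Q1=[P1] Q2=[]
t=18-20: P3@Q0 runs 2, rem=3, I/O yield, promote→Q0. Q0=[P4,P3] Q1=[P1] Q2=[]
t=20-22: P4@Q0 runs 2, rem=4, I/O yield, promote→Q0. Q0=[P3,P4] Q1=[P1] Q2=[]
t=22-24: P3@Q0 runs 2, rem=1, I/O yield, promote→Q0. Q0=[P4,P3] Q1=[P1] Q2=[]
t=24-26: P4@Q0 runs 2, rem=2, I/O yield, promote→Q0. Q0=[P3,P4] Q1=[P1] Q2=[]
t=26-27: P3@Q0 runs 1, rem=0, completes. Q0=[P4] Q1=[P1] Q2=[]
t=27-29: P4@Q0 runs 2, rem=0, completes. Q0=[] Q1=[P1] Q2=[]
t=29-34: P1@Q1 runs 5, rem=5, quantum used, demote→Q2. Q0=[] Q1=[] Q2=[P1]
t=34-39: P1@Q2 runs 5, rem=0, completes. Q0=[] Q1=[] Q2=[]

Answer: P2,P3,P4,P1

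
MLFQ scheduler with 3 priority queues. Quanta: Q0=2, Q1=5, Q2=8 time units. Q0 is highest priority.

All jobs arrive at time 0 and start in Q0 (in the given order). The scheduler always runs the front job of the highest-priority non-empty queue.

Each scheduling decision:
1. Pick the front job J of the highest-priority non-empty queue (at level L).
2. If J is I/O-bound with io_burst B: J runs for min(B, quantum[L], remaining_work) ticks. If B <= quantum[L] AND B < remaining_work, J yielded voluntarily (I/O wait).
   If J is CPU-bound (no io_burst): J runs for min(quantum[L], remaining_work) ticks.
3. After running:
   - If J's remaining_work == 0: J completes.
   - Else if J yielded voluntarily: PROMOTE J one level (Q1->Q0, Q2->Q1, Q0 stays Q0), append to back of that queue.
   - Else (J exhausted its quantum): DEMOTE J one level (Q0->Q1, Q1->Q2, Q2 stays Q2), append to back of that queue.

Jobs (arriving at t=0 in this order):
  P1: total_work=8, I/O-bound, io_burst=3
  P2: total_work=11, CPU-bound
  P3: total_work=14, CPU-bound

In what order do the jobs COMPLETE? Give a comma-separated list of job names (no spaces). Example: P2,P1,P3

Answer: P1,P2,P3

Derivation:
t=0-2: P1@Q0 runs 2, rem=6, quantum used, demote→Q1. Q0=[P2,P3] Q1=[P1] Q2=[]
t=2-4: P2@Q0 runs 2, rem=9, quantum used, demote→Q1. Q0=[P3] Q1=[P1,P2] Q2=[]
t=4-6: P3@Q0 runs 2, rem=12, quantum used, demote→Q1. Q0=[] Q1=[P1,P2,P3] Q2=[]
t=6-9: P1@Q1 runs 3, rem=3, I/O yield, promote→Q0. Q0=[P1] Q1=[P2,P3] Q2=[]
t=9-11: P1@Q0 runs 2, rem=1, quantum used, demote→Q1. Q0=[] Q1=[P2,P3,P1] Q2=[]
t=11-16: P2@Q1 runs 5, rem=4, quantum used, demote→Q2. Q0=[] Q1=[P3,P1] Q2=[P2]
t=16-21: P3@Q1 runs 5, rem=7, quantum used, demote→Q2. Q0=[] Q1=[P1] Q2=[P2,P3]
t=21-22: P1@Q1 runs 1, rem=0, completes. Q0=[] Q1=[] Q2=[P2,P3]
t=22-26: P2@Q2 runs 4, rem=0, completes. Q0=[] Q1=[] Q2=[P3]
t=26-33: P3@Q2 runs 7, rem=0, completes. Q0=[] Q1=[] Q2=[]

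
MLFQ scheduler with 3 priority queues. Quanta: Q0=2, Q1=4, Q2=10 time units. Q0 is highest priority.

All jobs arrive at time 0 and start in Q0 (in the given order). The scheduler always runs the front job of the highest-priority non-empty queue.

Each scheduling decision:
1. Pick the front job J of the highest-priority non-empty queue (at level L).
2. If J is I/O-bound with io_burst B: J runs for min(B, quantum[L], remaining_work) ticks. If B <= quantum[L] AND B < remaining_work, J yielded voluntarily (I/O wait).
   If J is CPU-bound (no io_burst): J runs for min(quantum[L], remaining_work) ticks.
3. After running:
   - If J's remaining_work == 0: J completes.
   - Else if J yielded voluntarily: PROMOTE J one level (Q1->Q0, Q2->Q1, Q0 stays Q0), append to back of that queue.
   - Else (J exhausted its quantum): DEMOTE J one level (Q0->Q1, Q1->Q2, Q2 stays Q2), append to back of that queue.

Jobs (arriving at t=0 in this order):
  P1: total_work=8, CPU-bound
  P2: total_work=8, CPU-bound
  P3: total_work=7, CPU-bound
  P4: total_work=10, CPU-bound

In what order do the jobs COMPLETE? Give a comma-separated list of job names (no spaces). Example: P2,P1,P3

Answer: P1,P2,P3,P4

Derivation:
t=0-2: P1@Q0 runs 2, rem=6, quantum used, demote→Q1. Q0=[P2,P3,P4] Q1=[P1] Q2=[]
t=2-4: P2@Q0 runs 2, rem=6, quantum used, demote→Q1. Q0=[P3,P4] Q1=[P1,P2] Q2=[]
t=4-6: P3@Q0 runs 2, rem=5, quantum used, demote→Q1. Q0=[P4] Q1=[P1,P2,P3] Q2=[]
t=6-8: P4@Q0 runs 2, rem=8, quantum used, demote→Q1. Q0=[] Q1=[P1,P2,P3,P4] Q2=[]
t=8-12: P1@Q1 runs 4, rem=2, quantum used, demote→Q2. Q0=[] Q1=[P2,P3,P4] Q2=[P1]
t=12-16: P2@Q1 runs 4, rem=2, quantum used, demote→Q2. Q0=[] Q1=[P3,P4] Q2=[P1,P2]
t=16-20: P3@Q1 runs 4, rem=1, quantum used, demote→Q2. Q0=[] Q1=[P4] Q2=[P1,P2,P3]
t=20-24: P4@Q1 runs 4, rem=4, quantum used, demote→Q2. Q0=[] Q1=[] Q2=[P1,P2,P3,P4]
t=24-26: P1@Q2 runs 2, rem=0, completes. Q0=[] Q1=[] Q2=[P2,P3,P4]
t=26-28: P2@Q2 runs 2, rem=0, completes. Q0=[] Q1=[] Q2=[P3,P4]
t=28-29: P3@Q2 runs 1, rem=0, completes. Q0=[] Q1=[] Q2=[P4]
t=29-33: P4@Q2 runs 4, rem=0, completes. Q0=[] Q1=[] Q2=[]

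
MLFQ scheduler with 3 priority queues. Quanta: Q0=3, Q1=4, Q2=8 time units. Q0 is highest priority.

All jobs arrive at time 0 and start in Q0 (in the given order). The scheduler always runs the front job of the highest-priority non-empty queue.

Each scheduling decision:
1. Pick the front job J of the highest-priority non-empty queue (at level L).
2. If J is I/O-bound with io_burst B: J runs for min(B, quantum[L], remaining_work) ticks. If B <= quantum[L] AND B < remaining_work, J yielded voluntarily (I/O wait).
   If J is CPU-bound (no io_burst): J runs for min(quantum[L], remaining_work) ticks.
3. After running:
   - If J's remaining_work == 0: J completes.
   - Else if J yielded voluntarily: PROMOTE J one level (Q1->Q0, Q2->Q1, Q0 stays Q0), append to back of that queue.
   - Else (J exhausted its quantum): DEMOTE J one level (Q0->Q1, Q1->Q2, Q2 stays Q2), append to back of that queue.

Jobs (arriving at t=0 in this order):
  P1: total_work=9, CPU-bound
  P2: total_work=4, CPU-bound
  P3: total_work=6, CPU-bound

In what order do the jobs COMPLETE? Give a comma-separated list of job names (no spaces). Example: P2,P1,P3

t=0-3: P1@Q0 runs 3, rem=6, quantum used, demote→Q1. Q0=[P2,P3] Q1=[P1] Q2=[]
t=3-6: P2@Q0 runs 3, rem=1, quantum used, demote→Q1. Q0=[P3] Q1=[P1,P2] Q2=[]
t=6-9: P3@Q0 runs 3, rem=3, quantum used, demote→Q1. Q0=[] Q1=[P1,P2,P3] Q2=[]
t=9-13: P1@Q1 runs 4, rem=2, quantum used, demote→Q2. Q0=[] Q1=[P2,P3] Q2=[P1]
t=13-14: P2@Q1 runs 1, rem=0, completes. Q0=[] Q1=[P3] Q2=[P1]
t=14-17: P3@Q1 runs 3, rem=0, completes. Q0=[] Q1=[] Q2=[P1]
t=17-19: P1@Q2 runs 2, rem=0, completes. Q0=[] Q1=[] Q2=[]

Answer: P2,P3,P1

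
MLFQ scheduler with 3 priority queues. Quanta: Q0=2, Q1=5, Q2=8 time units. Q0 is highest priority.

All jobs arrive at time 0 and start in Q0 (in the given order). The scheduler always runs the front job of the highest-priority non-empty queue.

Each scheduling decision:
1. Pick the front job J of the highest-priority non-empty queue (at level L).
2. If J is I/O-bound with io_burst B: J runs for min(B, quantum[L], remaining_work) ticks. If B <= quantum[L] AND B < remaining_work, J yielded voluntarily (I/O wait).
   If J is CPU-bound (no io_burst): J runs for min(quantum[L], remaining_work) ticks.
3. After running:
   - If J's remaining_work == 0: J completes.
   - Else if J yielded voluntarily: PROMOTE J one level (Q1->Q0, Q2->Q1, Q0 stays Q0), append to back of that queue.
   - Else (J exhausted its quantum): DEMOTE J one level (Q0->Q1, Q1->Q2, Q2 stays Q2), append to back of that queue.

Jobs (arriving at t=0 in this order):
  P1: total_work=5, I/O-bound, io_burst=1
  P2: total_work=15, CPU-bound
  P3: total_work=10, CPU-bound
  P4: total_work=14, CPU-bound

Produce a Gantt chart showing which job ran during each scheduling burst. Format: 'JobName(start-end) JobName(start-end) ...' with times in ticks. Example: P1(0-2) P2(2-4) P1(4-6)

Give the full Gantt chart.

t=0-1: P1@Q0 runs 1, rem=4, I/O yield, promote→Q0. Q0=[P2,P3,P4,P1] Q1=[] Q2=[]
t=1-3: P2@Q0 runs 2, rem=13, quantum used, demote→Q1. Q0=[P3,P4,P1] Q1=[P2] Q2=[]
t=3-5: P3@Q0 runs 2, rem=8, quantum used, demote→Q1. Q0=[P4,P1] Q1=[P2,P3] Q2=[]
t=5-7: P4@Q0 runs 2, rem=12, quantum used, demote→Q1. Q0=[P1] Q1=[P2,P3,P4] Q2=[]
t=7-8: P1@Q0 runs 1, rem=3, I/O yield, promote→Q0. Q0=[P1] Q1=[P2,P3,P4] Q2=[]
t=8-9: P1@Q0 runs 1, rem=2, I/O yield, promote→Q0. Q0=[P1] Q1=[P2,P3,P4] Q2=[]
t=9-10: P1@Q0 runs 1, rem=1, I/O yield, promote→Q0. Q0=[P1] Q1=[P2,P3,P4] Q2=[]
t=10-11: P1@Q0 runs 1, rem=0, completes. Q0=[] Q1=[P2,P3,P4] Q2=[]
t=11-16: P2@Q1 runs 5, rem=8, quantum used, demote→Q2. Q0=[] Q1=[P3,P4] Q2=[P2]
t=16-21: P3@Q1 runs 5, rem=3, quantum used, demote→Q2. Q0=[] Q1=[P4] Q2=[P2,P3]
t=21-26: P4@Q1 runs 5, rem=7, quantum used, demote→Q2. Q0=[] Q1=[] Q2=[P2,P3,P4]
t=26-34: P2@Q2 runs 8, rem=0, completes. Q0=[] Q1=[] Q2=[P3,P4]
t=34-37: P3@Q2 runs 3, rem=0, completes. Q0=[] Q1=[] Q2=[P4]
t=37-44: P4@Q2 runs 7, rem=0, completes. Q0=[] Q1=[] Q2=[]

Answer: P1(0-1) P2(1-3) P3(3-5) P4(5-7) P1(7-8) P1(8-9) P1(9-10) P1(10-11) P2(11-16) P3(16-21) P4(21-26) P2(26-34) P3(34-37) P4(37-44)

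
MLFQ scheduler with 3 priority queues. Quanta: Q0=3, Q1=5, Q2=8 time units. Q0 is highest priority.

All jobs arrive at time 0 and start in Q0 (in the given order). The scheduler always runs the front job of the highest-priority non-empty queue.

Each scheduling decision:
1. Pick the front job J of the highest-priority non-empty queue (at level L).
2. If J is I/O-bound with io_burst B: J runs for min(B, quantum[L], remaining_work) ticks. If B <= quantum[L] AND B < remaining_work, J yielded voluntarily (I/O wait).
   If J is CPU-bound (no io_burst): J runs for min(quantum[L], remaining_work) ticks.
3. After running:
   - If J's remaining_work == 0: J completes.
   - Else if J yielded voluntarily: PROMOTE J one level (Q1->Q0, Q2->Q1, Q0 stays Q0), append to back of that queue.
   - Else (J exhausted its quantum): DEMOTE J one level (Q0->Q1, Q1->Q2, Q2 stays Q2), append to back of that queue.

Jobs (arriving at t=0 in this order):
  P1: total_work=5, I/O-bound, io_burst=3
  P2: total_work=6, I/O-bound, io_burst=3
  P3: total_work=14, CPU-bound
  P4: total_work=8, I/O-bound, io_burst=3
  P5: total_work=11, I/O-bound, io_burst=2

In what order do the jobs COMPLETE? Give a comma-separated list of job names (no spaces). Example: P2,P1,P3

Answer: P1,P2,P4,P5,P3

Derivation:
t=0-3: P1@Q0 runs 3, rem=2, I/O yield, promote→Q0. Q0=[P2,P3,P4,P5,P1] Q1=[] Q2=[]
t=3-6: P2@Q0 runs 3, rem=3, I/O yield, promote→Q0. Q0=[P3,P4,P5,P1,P2] Q1=[] Q2=[]
t=6-9: P3@Q0 runs 3, rem=11, quantum used, demote→Q1. Q0=[P4,P5,P1,P2] Q1=[P3] Q2=[]
t=9-12: P4@Q0 runs 3, rem=5, I/O yield, promote→Q0. Q0=[P5,P1,P2,P4] Q1=[P3] Q2=[]
t=12-14: P5@Q0 runs 2, rem=9, I/O yield, promote→Q0. Q0=[P1,P2,P4,P5] Q1=[P3] Q2=[]
t=14-16: P1@Q0 runs 2, rem=0, completes. Q0=[P2,P4,P5] Q1=[P3] Q2=[]
t=16-19: P2@Q0 runs 3, rem=0, completes. Q0=[P4,P5] Q1=[P3] Q2=[]
t=19-22: P4@Q0 runs 3, rem=2, I/O yield, promote→Q0. Q0=[P5,P4] Q1=[P3] Q2=[]
t=22-24: P5@Q0 runs 2, rem=7, I/O yield, promote→Q0. Q0=[P4,P5] Q1=[P3] Q2=[]
t=24-26: P4@Q0 runs 2, rem=0, completes. Q0=[P5] Q1=[P3] Q2=[]
t=26-28: P5@Q0 runs 2, rem=5, I/O yield, promote→Q0. Q0=[P5] Q1=[P3] Q2=[]
t=28-30: P5@Q0 runs 2, rem=3, I/O yield, promote→Q0. Q0=[P5] Q1=[P3] Q2=[]
t=30-32: P5@Q0 runs 2, rem=1, I/O yield, promote→Q0. Q0=[P5] Q1=[P3] Q2=[]
t=32-33: P5@Q0 runs 1, rem=0, completes. Q0=[] Q1=[P3] Q2=[]
t=33-38: P3@Q1 runs 5, rem=6, quantum used, demote→Q2. Q0=[] Q1=[] Q2=[P3]
t=38-44: P3@Q2 runs 6, rem=0, completes. Q0=[] Q1=[] Q2=[]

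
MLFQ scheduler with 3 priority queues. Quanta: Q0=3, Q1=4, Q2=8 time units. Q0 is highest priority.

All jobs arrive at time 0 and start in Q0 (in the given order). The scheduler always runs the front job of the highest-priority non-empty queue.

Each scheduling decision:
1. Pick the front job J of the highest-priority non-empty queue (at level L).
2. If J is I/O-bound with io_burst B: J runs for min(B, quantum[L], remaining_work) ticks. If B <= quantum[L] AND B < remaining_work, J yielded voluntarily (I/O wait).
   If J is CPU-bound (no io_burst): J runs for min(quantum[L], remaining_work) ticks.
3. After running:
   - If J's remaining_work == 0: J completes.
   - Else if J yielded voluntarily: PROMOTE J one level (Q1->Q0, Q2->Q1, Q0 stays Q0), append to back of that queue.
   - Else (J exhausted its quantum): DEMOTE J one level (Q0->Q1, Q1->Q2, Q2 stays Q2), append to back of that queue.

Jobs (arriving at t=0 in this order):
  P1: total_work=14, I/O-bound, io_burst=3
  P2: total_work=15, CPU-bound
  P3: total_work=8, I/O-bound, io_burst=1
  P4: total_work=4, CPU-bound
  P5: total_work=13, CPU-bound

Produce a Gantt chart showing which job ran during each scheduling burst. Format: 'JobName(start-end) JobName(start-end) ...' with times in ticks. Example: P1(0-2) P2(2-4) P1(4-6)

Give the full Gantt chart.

Answer: P1(0-3) P2(3-6) P3(6-7) P4(7-10) P5(10-13) P1(13-16) P3(16-17) P1(17-20) P3(20-21) P1(21-24) P3(24-25) P1(25-27) P3(27-28) P3(28-29) P3(29-30) P3(30-31) P2(31-35) P4(35-36) P5(36-40) P2(40-48) P5(48-54)

Derivation:
t=0-3: P1@Q0 runs 3, rem=11, I/O yield, promote→Q0. Q0=[P2,P3,P4,P5,P1] Q1=[] Q2=[]
t=3-6: P2@Q0 runs 3, rem=12, quantum used, demote→Q1. Q0=[P3,P4,P5,P1] Q1=[P2] Q2=[]
t=6-7: P3@Q0 runs 1, rem=7, I/O yield, promote→Q0. Q0=[P4,P5,P1,P3] Q1=[P2] Q2=[]
t=7-10: P4@Q0 runs 3, rem=1, quantum used, demote→Q1. Q0=[P5,P1,P3] Q1=[P2,P4] Q2=[]
t=10-13: P5@Q0 runs 3, rem=10, quantum used, demote→Q1. Q0=[P1,P3] Q1=[P2,P4,P5] Q2=[]
t=13-16: P1@Q0 runs 3, rem=8, I/O yield, promote→Q0. Q0=[P3,P1] Q1=[P2,P4,P5] Q2=[]
t=16-17: P3@Q0 runs 1, rem=6, I/O yield, promote→Q0. Q0=[P1,P3] Q1=[P2,P4,P5] Q2=[]
t=17-20: P1@Q0 runs 3, rem=5, I/O yield, promote→Q0. Q0=[P3,P1] Q1=[P2,P4,P5] Q2=[]
t=20-21: P3@Q0 runs 1, rem=5, I/O yield, promote→Q0. Q0=[P1,P3] Q1=[P2,P4,P5] Q2=[]
t=21-24: P1@Q0 runs 3, rem=2, I/O yield, promote→Q0. Q0=[P3,P1] Q1=[P2,P4,P5] Q2=[]
t=24-25: P3@Q0 runs 1, rem=4, I/O yield, promote→Q0. Q0=[P1,P3] Q1=[P2,P4,P5] Q2=[]
t=25-27: P1@Q0 runs 2, rem=0, completes. Q0=[P3] Q1=[P2,P4,P5] Q2=[]
t=27-28: P3@Q0 runs 1, rem=3, I/O yield, promote→Q0. Q0=[P3] Q1=[P2,P4,P5] Q2=[]
t=28-29: P3@Q0 runs 1, rem=2, I/O yield, promote→Q0. Q0=[P3] Q1=[P2,P4,P5] Q2=[]
t=29-30: P3@Q0 runs 1, rem=1, I/O yield, promote→Q0. Q0=[P3] Q1=[P2,P4,P5] Q2=[]
t=30-31: P3@Q0 runs 1, rem=0, completes. Q0=[] Q1=[P2,P4,P5] Q2=[]
t=31-35: P2@Q1 runs 4, rem=8, quantum used, demote→Q2. Q0=[] Q1=[P4,P5] Q2=[P2]
t=35-36: P4@Q1 runs 1, rem=0, completes. Q0=[] Q1=[P5] Q2=[P2]
t=36-40: P5@Q1 runs 4, rem=6, quantum used, demote→Q2. Q0=[] Q1=[] Q2=[P2,P5]
t=40-48: P2@Q2 runs 8, rem=0, completes. Q0=[] Q1=[] Q2=[P5]
t=48-54: P5@Q2 runs 6, rem=0, completes. Q0=[] Q1=[] Q2=[]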